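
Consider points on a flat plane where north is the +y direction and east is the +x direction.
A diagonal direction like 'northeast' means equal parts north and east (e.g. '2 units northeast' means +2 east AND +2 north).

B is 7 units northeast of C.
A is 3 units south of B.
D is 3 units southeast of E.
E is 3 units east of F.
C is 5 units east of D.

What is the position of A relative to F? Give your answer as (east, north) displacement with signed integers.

Answer: A is at (east=18, north=1) relative to F.

Derivation:
Place F at the origin (east=0, north=0).
  E is 3 units east of F: delta (east=+3, north=+0); E at (east=3, north=0).
  D is 3 units southeast of E: delta (east=+3, north=-3); D at (east=6, north=-3).
  C is 5 units east of D: delta (east=+5, north=+0); C at (east=11, north=-3).
  B is 7 units northeast of C: delta (east=+7, north=+7); B at (east=18, north=4).
  A is 3 units south of B: delta (east=+0, north=-3); A at (east=18, north=1).
Therefore A relative to F: (east=18, north=1).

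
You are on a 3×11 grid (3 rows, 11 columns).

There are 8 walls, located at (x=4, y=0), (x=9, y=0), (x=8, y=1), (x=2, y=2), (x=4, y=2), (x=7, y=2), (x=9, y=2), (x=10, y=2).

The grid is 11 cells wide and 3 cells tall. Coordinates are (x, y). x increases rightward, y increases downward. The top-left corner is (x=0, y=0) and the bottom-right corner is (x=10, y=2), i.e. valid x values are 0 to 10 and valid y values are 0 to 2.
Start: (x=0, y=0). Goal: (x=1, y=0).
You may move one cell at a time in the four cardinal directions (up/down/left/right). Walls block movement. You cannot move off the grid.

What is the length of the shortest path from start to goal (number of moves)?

BFS from (x=0, y=0) until reaching (x=1, y=0):
  Distance 0: (x=0, y=0)
  Distance 1: (x=1, y=0), (x=0, y=1)  <- goal reached here
One shortest path (1 moves): (x=0, y=0) -> (x=1, y=0)

Answer: Shortest path length: 1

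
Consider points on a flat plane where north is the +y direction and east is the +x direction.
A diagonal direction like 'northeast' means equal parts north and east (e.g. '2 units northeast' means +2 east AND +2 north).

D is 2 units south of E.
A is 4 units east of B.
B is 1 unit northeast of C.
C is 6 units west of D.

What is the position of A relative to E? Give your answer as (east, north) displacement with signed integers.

Place E at the origin (east=0, north=0).
  D is 2 units south of E: delta (east=+0, north=-2); D at (east=0, north=-2).
  C is 6 units west of D: delta (east=-6, north=+0); C at (east=-6, north=-2).
  B is 1 unit northeast of C: delta (east=+1, north=+1); B at (east=-5, north=-1).
  A is 4 units east of B: delta (east=+4, north=+0); A at (east=-1, north=-1).
Therefore A relative to E: (east=-1, north=-1).

Answer: A is at (east=-1, north=-1) relative to E.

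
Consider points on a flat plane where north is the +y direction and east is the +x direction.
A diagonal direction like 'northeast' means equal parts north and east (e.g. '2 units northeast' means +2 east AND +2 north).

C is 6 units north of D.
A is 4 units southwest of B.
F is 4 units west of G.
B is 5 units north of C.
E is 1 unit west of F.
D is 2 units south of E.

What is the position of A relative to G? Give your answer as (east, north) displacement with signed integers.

Answer: A is at (east=-9, north=5) relative to G.

Derivation:
Place G at the origin (east=0, north=0).
  F is 4 units west of G: delta (east=-4, north=+0); F at (east=-4, north=0).
  E is 1 unit west of F: delta (east=-1, north=+0); E at (east=-5, north=0).
  D is 2 units south of E: delta (east=+0, north=-2); D at (east=-5, north=-2).
  C is 6 units north of D: delta (east=+0, north=+6); C at (east=-5, north=4).
  B is 5 units north of C: delta (east=+0, north=+5); B at (east=-5, north=9).
  A is 4 units southwest of B: delta (east=-4, north=-4); A at (east=-9, north=5).
Therefore A relative to G: (east=-9, north=5).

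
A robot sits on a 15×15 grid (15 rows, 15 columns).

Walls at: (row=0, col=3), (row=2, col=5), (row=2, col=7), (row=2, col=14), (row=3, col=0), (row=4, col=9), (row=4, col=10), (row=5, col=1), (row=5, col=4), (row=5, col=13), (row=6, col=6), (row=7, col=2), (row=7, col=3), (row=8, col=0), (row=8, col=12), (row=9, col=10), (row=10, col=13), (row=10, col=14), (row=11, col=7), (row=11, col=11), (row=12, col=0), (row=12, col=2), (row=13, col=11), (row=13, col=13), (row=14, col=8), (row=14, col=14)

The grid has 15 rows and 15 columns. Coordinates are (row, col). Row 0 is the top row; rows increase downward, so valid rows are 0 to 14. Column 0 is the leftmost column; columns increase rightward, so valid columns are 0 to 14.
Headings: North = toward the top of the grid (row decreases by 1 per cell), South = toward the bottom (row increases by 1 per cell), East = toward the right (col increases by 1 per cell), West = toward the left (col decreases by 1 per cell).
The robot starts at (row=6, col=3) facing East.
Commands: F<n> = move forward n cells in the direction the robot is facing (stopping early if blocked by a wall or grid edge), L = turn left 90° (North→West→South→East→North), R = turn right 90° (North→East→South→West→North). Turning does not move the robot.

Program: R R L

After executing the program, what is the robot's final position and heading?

Start: (row=6, col=3), facing East
  R: turn right, now facing South
  R: turn right, now facing West
  L: turn left, now facing South
Final: (row=6, col=3), facing South

Answer: Final position: (row=6, col=3), facing South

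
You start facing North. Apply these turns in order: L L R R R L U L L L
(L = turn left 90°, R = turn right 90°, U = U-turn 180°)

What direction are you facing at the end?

Answer: Final heading: West

Derivation:
Start: North
  L (left (90° counter-clockwise)) -> West
  L (left (90° counter-clockwise)) -> South
  R (right (90° clockwise)) -> West
  R (right (90° clockwise)) -> North
  R (right (90° clockwise)) -> East
  L (left (90° counter-clockwise)) -> North
  U (U-turn (180°)) -> South
  L (left (90° counter-clockwise)) -> East
  L (left (90° counter-clockwise)) -> North
  L (left (90° counter-clockwise)) -> West
Final: West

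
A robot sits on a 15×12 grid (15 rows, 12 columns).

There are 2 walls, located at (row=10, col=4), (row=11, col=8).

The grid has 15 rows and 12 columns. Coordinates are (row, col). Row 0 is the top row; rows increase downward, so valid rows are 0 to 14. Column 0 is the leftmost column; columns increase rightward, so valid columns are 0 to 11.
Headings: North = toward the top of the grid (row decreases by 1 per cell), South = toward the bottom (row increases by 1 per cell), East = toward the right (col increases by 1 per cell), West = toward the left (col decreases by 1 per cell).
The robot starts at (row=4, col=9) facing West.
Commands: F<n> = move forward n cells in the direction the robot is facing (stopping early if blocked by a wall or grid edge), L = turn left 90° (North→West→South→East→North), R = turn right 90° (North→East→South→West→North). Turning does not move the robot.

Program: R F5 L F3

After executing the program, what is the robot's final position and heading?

Start: (row=4, col=9), facing West
  R: turn right, now facing North
  F5: move forward 4/5 (blocked), now at (row=0, col=9)
  L: turn left, now facing West
  F3: move forward 3, now at (row=0, col=6)
Final: (row=0, col=6), facing West

Answer: Final position: (row=0, col=6), facing West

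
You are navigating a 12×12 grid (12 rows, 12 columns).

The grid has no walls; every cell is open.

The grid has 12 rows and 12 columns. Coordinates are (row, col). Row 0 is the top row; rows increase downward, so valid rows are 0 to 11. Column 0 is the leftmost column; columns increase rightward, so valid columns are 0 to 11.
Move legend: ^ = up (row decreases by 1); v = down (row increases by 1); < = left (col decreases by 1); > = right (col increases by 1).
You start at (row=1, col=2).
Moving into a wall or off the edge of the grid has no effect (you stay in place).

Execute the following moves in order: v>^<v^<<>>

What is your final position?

Start: (row=1, col=2)
  v (down): (row=1, col=2) -> (row=2, col=2)
  > (right): (row=2, col=2) -> (row=2, col=3)
  ^ (up): (row=2, col=3) -> (row=1, col=3)
  < (left): (row=1, col=3) -> (row=1, col=2)
  v (down): (row=1, col=2) -> (row=2, col=2)
  ^ (up): (row=2, col=2) -> (row=1, col=2)
  < (left): (row=1, col=2) -> (row=1, col=1)
  < (left): (row=1, col=1) -> (row=1, col=0)
  > (right): (row=1, col=0) -> (row=1, col=1)
  > (right): (row=1, col=1) -> (row=1, col=2)
Final: (row=1, col=2)

Answer: Final position: (row=1, col=2)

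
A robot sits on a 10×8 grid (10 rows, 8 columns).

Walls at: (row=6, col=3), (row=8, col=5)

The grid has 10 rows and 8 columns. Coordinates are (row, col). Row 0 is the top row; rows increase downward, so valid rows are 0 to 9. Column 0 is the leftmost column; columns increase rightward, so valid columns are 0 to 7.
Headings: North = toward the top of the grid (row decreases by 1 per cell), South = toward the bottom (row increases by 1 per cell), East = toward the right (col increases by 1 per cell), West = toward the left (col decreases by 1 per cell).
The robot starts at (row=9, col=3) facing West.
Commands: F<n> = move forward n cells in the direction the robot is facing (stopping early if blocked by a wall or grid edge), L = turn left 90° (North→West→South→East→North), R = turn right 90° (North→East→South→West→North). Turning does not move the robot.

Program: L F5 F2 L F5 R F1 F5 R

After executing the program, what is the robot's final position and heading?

Answer: Final position: (row=9, col=7), facing West

Derivation:
Start: (row=9, col=3), facing West
  L: turn left, now facing South
  F5: move forward 0/5 (blocked), now at (row=9, col=3)
  F2: move forward 0/2 (blocked), now at (row=9, col=3)
  L: turn left, now facing East
  F5: move forward 4/5 (blocked), now at (row=9, col=7)
  R: turn right, now facing South
  F1: move forward 0/1 (blocked), now at (row=9, col=7)
  F5: move forward 0/5 (blocked), now at (row=9, col=7)
  R: turn right, now facing West
Final: (row=9, col=7), facing West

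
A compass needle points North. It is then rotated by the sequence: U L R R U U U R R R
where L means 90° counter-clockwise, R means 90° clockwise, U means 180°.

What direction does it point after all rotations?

Answer: Final heading: North

Derivation:
Start: North
  U (U-turn (180°)) -> South
  L (left (90° counter-clockwise)) -> East
  R (right (90° clockwise)) -> South
  R (right (90° clockwise)) -> West
  U (U-turn (180°)) -> East
  U (U-turn (180°)) -> West
  U (U-turn (180°)) -> East
  R (right (90° clockwise)) -> South
  R (right (90° clockwise)) -> West
  R (right (90° clockwise)) -> North
Final: North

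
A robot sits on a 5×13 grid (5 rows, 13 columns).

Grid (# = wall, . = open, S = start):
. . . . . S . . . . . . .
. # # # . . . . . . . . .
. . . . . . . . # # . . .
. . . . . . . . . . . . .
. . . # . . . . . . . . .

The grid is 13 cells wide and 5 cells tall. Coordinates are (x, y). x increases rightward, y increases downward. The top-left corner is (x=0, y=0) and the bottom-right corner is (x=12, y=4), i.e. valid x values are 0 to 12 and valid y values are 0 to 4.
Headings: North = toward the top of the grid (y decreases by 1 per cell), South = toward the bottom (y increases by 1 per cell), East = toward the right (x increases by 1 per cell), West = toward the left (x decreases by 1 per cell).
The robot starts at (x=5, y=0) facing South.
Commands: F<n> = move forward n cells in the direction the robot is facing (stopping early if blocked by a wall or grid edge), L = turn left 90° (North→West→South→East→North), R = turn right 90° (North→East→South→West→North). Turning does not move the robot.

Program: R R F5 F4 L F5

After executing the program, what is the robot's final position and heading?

Start: (x=5, y=0), facing South
  R: turn right, now facing West
  R: turn right, now facing North
  F5: move forward 0/5 (blocked), now at (x=5, y=0)
  F4: move forward 0/4 (blocked), now at (x=5, y=0)
  L: turn left, now facing West
  F5: move forward 5, now at (x=0, y=0)
Final: (x=0, y=0), facing West

Answer: Final position: (x=0, y=0), facing West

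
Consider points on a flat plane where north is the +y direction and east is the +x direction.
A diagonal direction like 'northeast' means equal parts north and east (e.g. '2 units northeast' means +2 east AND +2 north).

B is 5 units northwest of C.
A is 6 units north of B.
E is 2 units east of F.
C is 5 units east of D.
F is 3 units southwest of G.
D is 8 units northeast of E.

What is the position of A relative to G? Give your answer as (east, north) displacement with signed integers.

Place G at the origin (east=0, north=0).
  F is 3 units southwest of G: delta (east=-3, north=-3); F at (east=-3, north=-3).
  E is 2 units east of F: delta (east=+2, north=+0); E at (east=-1, north=-3).
  D is 8 units northeast of E: delta (east=+8, north=+8); D at (east=7, north=5).
  C is 5 units east of D: delta (east=+5, north=+0); C at (east=12, north=5).
  B is 5 units northwest of C: delta (east=-5, north=+5); B at (east=7, north=10).
  A is 6 units north of B: delta (east=+0, north=+6); A at (east=7, north=16).
Therefore A relative to G: (east=7, north=16).

Answer: A is at (east=7, north=16) relative to G.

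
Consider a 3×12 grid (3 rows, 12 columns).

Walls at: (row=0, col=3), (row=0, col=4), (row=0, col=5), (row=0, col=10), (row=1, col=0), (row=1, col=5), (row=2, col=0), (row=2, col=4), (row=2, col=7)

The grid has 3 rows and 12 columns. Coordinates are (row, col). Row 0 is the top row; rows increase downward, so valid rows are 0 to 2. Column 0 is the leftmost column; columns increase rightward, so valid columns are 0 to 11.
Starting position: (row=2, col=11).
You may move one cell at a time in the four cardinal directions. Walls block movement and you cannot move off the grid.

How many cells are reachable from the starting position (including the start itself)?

BFS flood-fill from (row=2, col=11):
  Distance 0: (row=2, col=11)
  Distance 1: (row=1, col=11), (row=2, col=10)
  Distance 2: (row=0, col=11), (row=1, col=10), (row=2, col=9)
  Distance 3: (row=1, col=9), (row=2, col=8)
  Distance 4: (row=0, col=9), (row=1, col=8)
  Distance 5: (row=0, col=8), (row=1, col=7)
  Distance 6: (row=0, col=7), (row=1, col=6)
  Distance 7: (row=0, col=6), (row=2, col=6)
  Distance 8: (row=2, col=5)
Total reachable: 17 (grid has 27 open cells total)

Answer: Reachable cells: 17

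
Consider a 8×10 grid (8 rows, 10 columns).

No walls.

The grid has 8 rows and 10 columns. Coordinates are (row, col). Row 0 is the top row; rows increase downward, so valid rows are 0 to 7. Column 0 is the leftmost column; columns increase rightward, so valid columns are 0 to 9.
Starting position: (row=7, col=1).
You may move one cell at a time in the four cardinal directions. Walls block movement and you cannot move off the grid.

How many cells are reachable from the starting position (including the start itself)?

BFS flood-fill from (row=7, col=1):
  Distance 0: (row=7, col=1)
  Distance 1: (row=6, col=1), (row=7, col=0), (row=7, col=2)
  Distance 2: (row=5, col=1), (row=6, col=0), (row=6, col=2), (row=7, col=3)
  Distance 3: (row=4, col=1), (row=5, col=0), (row=5, col=2), (row=6, col=3), (row=7, col=4)
  Distance 4: (row=3, col=1), (row=4, col=0), (row=4, col=2), (row=5, col=3), (row=6, col=4), (row=7, col=5)
  Distance 5: (row=2, col=1), (row=3, col=0), (row=3, col=2), (row=4, col=3), (row=5, col=4), (row=6, col=5), (row=7, col=6)
  Distance 6: (row=1, col=1), (row=2, col=0), (row=2, col=2), (row=3, col=3), (row=4, col=4), (row=5, col=5), (row=6, col=6), (row=7, col=7)
  Distance 7: (row=0, col=1), (row=1, col=0), (row=1, col=2), (row=2, col=3), (row=3, col=4), (row=4, col=5), (row=5, col=6), (row=6, col=7), (row=7, col=8)
  Distance 8: (row=0, col=0), (row=0, col=2), (row=1, col=3), (row=2, col=4), (row=3, col=5), (row=4, col=6), (row=5, col=7), (row=6, col=8), (row=7, col=9)
  Distance 9: (row=0, col=3), (row=1, col=4), (row=2, col=5), (row=3, col=6), (row=4, col=7), (row=5, col=8), (row=6, col=9)
  Distance 10: (row=0, col=4), (row=1, col=5), (row=2, col=6), (row=3, col=7), (row=4, col=8), (row=5, col=9)
  Distance 11: (row=0, col=5), (row=1, col=6), (row=2, col=7), (row=3, col=8), (row=4, col=9)
  Distance 12: (row=0, col=6), (row=1, col=7), (row=2, col=8), (row=3, col=9)
  Distance 13: (row=0, col=7), (row=1, col=8), (row=2, col=9)
  Distance 14: (row=0, col=8), (row=1, col=9)
  Distance 15: (row=0, col=9)
Total reachable: 80 (grid has 80 open cells total)

Answer: Reachable cells: 80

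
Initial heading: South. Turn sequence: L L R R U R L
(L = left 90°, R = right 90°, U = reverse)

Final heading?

Answer: Final heading: North

Derivation:
Start: South
  L (left (90° counter-clockwise)) -> East
  L (left (90° counter-clockwise)) -> North
  R (right (90° clockwise)) -> East
  R (right (90° clockwise)) -> South
  U (U-turn (180°)) -> North
  R (right (90° clockwise)) -> East
  L (left (90° counter-clockwise)) -> North
Final: North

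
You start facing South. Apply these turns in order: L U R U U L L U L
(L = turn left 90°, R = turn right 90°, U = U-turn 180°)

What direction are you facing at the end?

Start: South
  L (left (90° counter-clockwise)) -> East
  U (U-turn (180°)) -> West
  R (right (90° clockwise)) -> North
  U (U-turn (180°)) -> South
  U (U-turn (180°)) -> North
  L (left (90° counter-clockwise)) -> West
  L (left (90° counter-clockwise)) -> South
  U (U-turn (180°)) -> North
  L (left (90° counter-clockwise)) -> West
Final: West

Answer: Final heading: West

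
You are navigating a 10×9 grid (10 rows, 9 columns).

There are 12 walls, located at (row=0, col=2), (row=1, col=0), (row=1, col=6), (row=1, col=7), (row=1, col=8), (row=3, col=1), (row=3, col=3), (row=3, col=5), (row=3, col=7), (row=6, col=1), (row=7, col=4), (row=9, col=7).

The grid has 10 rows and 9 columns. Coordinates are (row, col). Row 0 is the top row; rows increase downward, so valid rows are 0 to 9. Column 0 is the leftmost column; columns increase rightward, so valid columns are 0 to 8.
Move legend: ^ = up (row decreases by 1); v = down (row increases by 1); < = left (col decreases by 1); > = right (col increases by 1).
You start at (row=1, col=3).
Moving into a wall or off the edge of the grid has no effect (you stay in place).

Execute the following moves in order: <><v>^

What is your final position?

Answer: Final position: (row=1, col=3)

Derivation:
Start: (row=1, col=3)
  < (left): (row=1, col=3) -> (row=1, col=2)
  > (right): (row=1, col=2) -> (row=1, col=3)
  < (left): (row=1, col=3) -> (row=1, col=2)
  v (down): (row=1, col=2) -> (row=2, col=2)
  > (right): (row=2, col=2) -> (row=2, col=3)
  ^ (up): (row=2, col=3) -> (row=1, col=3)
Final: (row=1, col=3)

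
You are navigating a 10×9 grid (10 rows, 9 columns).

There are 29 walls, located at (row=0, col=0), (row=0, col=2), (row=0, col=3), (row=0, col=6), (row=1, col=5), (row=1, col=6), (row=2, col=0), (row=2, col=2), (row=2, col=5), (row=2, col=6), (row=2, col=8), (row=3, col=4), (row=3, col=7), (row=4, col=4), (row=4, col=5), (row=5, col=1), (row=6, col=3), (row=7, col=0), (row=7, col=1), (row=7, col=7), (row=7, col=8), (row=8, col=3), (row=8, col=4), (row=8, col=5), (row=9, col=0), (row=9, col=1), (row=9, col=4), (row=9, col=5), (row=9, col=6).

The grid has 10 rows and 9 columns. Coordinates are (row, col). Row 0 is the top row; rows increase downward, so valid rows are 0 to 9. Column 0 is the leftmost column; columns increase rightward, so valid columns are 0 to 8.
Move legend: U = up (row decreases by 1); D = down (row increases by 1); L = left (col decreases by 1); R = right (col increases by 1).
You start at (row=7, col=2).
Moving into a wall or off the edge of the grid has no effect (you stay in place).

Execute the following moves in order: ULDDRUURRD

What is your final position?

Answer: Final position: (row=5, col=3)

Derivation:
Start: (row=7, col=2)
  U (up): (row=7, col=2) -> (row=6, col=2)
  L (left): (row=6, col=2) -> (row=6, col=1)
  D (down): blocked, stay at (row=6, col=1)
  D (down): blocked, stay at (row=6, col=1)
  R (right): (row=6, col=1) -> (row=6, col=2)
  U (up): (row=6, col=2) -> (row=5, col=2)
  U (up): (row=5, col=2) -> (row=4, col=2)
  R (right): (row=4, col=2) -> (row=4, col=3)
  R (right): blocked, stay at (row=4, col=3)
  D (down): (row=4, col=3) -> (row=5, col=3)
Final: (row=5, col=3)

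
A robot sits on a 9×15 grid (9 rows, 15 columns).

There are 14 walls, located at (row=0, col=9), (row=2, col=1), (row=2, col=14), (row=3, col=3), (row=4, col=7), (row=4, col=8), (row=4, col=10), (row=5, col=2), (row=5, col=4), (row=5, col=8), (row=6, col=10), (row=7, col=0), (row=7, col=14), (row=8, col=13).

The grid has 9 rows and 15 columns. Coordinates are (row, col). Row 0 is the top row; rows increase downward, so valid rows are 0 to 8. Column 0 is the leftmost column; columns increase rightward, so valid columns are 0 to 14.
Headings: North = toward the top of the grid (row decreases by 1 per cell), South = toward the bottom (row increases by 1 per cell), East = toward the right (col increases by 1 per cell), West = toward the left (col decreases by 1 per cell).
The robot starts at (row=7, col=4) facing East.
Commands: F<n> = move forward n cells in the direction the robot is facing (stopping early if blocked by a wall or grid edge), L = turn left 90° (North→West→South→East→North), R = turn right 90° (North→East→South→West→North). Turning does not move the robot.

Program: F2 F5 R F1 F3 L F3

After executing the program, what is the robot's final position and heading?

Start: (row=7, col=4), facing East
  F2: move forward 2, now at (row=7, col=6)
  F5: move forward 5, now at (row=7, col=11)
  R: turn right, now facing South
  F1: move forward 1, now at (row=8, col=11)
  F3: move forward 0/3 (blocked), now at (row=8, col=11)
  L: turn left, now facing East
  F3: move forward 1/3 (blocked), now at (row=8, col=12)
Final: (row=8, col=12), facing East

Answer: Final position: (row=8, col=12), facing East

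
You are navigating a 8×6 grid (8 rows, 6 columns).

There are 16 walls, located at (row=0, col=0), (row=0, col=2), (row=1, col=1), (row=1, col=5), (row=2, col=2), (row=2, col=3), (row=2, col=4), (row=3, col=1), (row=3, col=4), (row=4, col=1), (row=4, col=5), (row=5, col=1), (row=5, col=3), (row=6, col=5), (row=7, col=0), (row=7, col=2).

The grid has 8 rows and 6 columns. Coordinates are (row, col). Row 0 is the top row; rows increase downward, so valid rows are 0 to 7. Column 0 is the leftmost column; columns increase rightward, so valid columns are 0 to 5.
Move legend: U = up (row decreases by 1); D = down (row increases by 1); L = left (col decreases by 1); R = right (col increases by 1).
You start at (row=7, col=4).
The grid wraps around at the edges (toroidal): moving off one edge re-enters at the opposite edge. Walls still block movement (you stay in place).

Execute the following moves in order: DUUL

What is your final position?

Start: (row=7, col=4)
  D (down): (row=7, col=4) -> (row=0, col=4)
  U (up): (row=0, col=4) -> (row=7, col=4)
  U (up): (row=7, col=4) -> (row=6, col=4)
  L (left): (row=6, col=4) -> (row=6, col=3)
Final: (row=6, col=3)

Answer: Final position: (row=6, col=3)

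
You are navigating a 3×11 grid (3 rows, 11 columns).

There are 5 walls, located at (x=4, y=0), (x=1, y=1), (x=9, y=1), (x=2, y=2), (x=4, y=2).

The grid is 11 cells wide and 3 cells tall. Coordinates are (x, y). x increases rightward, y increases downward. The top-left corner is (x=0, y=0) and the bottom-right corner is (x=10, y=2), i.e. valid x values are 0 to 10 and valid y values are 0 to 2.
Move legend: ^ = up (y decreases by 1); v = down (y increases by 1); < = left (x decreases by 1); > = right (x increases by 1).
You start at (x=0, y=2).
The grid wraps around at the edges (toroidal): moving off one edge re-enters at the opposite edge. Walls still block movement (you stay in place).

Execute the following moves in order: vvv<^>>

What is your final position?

Answer: Final position: (x=0, y=1)

Derivation:
Start: (x=0, y=2)
  v (down): (x=0, y=2) -> (x=0, y=0)
  v (down): (x=0, y=0) -> (x=0, y=1)
  v (down): (x=0, y=1) -> (x=0, y=2)
  < (left): (x=0, y=2) -> (x=10, y=2)
  ^ (up): (x=10, y=2) -> (x=10, y=1)
  > (right): (x=10, y=1) -> (x=0, y=1)
  > (right): blocked, stay at (x=0, y=1)
Final: (x=0, y=1)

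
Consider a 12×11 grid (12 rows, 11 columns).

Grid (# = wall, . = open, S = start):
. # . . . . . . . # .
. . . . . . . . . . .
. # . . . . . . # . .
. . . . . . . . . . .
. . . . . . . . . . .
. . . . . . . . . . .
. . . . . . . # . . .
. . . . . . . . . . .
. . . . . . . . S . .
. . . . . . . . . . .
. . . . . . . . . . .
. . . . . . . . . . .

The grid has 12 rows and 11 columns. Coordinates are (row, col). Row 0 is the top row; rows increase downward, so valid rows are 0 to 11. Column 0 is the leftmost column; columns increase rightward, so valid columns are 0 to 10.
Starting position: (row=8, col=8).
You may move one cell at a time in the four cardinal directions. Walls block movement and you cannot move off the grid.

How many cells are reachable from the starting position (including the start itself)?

Answer: Reachable cells: 127

Derivation:
BFS flood-fill from (row=8, col=8):
  Distance 0: (row=8, col=8)
  Distance 1: (row=7, col=8), (row=8, col=7), (row=8, col=9), (row=9, col=8)
  Distance 2: (row=6, col=8), (row=7, col=7), (row=7, col=9), (row=8, col=6), (row=8, col=10), (row=9, col=7), (row=9, col=9), (row=10, col=8)
  Distance 3: (row=5, col=8), (row=6, col=9), (row=7, col=6), (row=7, col=10), (row=8, col=5), (row=9, col=6), (row=9, col=10), (row=10, col=7), (row=10, col=9), (row=11, col=8)
  Distance 4: (row=4, col=8), (row=5, col=7), (row=5, col=9), (row=6, col=6), (row=6, col=10), (row=7, col=5), (row=8, col=4), (row=9, col=5), (row=10, col=6), (row=10, col=10), (row=11, col=7), (row=11, col=9)
  Distance 5: (row=3, col=8), (row=4, col=7), (row=4, col=9), (row=5, col=6), (row=5, col=10), (row=6, col=5), (row=7, col=4), (row=8, col=3), (row=9, col=4), (row=10, col=5), (row=11, col=6), (row=11, col=10)
  Distance 6: (row=3, col=7), (row=3, col=9), (row=4, col=6), (row=4, col=10), (row=5, col=5), (row=6, col=4), (row=7, col=3), (row=8, col=2), (row=9, col=3), (row=10, col=4), (row=11, col=5)
  Distance 7: (row=2, col=7), (row=2, col=9), (row=3, col=6), (row=3, col=10), (row=4, col=5), (row=5, col=4), (row=6, col=3), (row=7, col=2), (row=8, col=1), (row=9, col=2), (row=10, col=3), (row=11, col=4)
  Distance 8: (row=1, col=7), (row=1, col=9), (row=2, col=6), (row=2, col=10), (row=3, col=5), (row=4, col=4), (row=5, col=3), (row=6, col=2), (row=7, col=1), (row=8, col=0), (row=9, col=1), (row=10, col=2), (row=11, col=3)
  Distance 9: (row=0, col=7), (row=1, col=6), (row=1, col=8), (row=1, col=10), (row=2, col=5), (row=3, col=4), (row=4, col=3), (row=5, col=2), (row=6, col=1), (row=7, col=0), (row=9, col=0), (row=10, col=1), (row=11, col=2)
  Distance 10: (row=0, col=6), (row=0, col=8), (row=0, col=10), (row=1, col=5), (row=2, col=4), (row=3, col=3), (row=4, col=2), (row=5, col=1), (row=6, col=0), (row=10, col=0), (row=11, col=1)
  Distance 11: (row=0, col=5), (row=1, col=4), (row=2, col=3), (row=3, col=2), (row=4, col=1), (row=5, col=0), (row=11, col=0)
  Distance 12: (row=0, col=4), (row=1, col=3), (row=2, col=2), (row=3, col=1), (row=4, col=0)
  Distance 13: (row=0, col=3), (row=1, col=2), (row=3, col=0)
  Distance 14: (row=0, col=2), (row=1, col=1), (row=2, col=0)
  Distance 15: (row=1, col=0)
  Distance 16: (row=0, col=0)
Total reachable: 127 (grid has 127 open cells total)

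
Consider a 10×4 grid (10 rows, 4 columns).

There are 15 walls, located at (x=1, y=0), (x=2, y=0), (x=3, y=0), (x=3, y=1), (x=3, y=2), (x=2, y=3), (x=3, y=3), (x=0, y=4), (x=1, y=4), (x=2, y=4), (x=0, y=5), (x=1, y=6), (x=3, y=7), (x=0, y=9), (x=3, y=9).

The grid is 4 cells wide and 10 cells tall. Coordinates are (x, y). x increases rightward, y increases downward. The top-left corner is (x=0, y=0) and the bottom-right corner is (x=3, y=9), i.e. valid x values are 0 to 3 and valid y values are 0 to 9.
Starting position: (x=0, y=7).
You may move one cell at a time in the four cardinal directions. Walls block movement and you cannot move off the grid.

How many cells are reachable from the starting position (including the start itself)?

BFS flood-fill from (x=0, y=7):
  Distance 0: (x=0, y=7)
  Distance 1: (x=0, y=6), (x=1, y=7), (x=0, y=8)
  Distance 2: (x=2, y=7), (x=1, y=8)
  Distance 3: (x=2, y=6), (x=2, y=8), (x=1, y=9)
  Distance 4: (x=2, y=5), (x=3, y=6), (x=3, y=8), (x=2, y=9)
  Distance 5: (x=1, y=5), (x=3, y=5)
  Distance 6: (x=3, y=4)
Total reachable: 16 (grid has 25 open cells total)

Answer: Reachable cells: 16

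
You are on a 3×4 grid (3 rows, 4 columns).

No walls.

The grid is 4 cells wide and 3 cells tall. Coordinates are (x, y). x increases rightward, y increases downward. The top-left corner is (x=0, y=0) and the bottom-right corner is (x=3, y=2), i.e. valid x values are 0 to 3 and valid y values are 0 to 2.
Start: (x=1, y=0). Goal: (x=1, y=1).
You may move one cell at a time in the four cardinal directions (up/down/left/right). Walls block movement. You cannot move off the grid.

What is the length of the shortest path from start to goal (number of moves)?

BFS from (x=1, y=0) until reaching (x=1, y=1):
  Distance 0: (x=1, y=0)
  Distance 1: (x=0, y=0), (x=2, y=0), (x=1, y=1)  <- goal reached here
One shortest path (1 moves): (x=1, y=0) -> (x=1, y=1)

Answer: Shortest path length: 1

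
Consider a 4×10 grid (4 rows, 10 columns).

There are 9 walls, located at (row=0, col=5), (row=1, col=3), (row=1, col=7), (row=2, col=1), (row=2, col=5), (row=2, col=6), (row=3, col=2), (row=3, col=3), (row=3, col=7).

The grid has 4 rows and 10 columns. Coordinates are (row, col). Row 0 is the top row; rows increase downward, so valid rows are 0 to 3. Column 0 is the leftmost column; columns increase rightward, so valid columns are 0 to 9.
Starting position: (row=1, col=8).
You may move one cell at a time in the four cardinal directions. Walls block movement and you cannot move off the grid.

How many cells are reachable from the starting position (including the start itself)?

BFS flood-fill from (row=1, col=8):
  Distance 0: (row=1, col=8)
  Distance 1: (row=0, col=8), (row=1, col=9), (row=2, col=8)
  Distance 2: (row=0, col=7), (row=0, col=9), (row=2, col=7), (row=2, col=9), (row=3, col=8)
  Distance 3: (row=0, col=6), (row=3, col=9)
  Distance 4: (row=1, col=6)
  Distance 5: (row=1, col=5)
  Distance 6: (row=1, col=4)
  Distance 7: (row=0, col=4), (row=2, col=4)
  Distance 8: (row=0, col=3), (row=2, col=3), (row=3, col=4)
  Distance 9: (row=0, col=2), (row=2, col=2), (row=3, col=5)
  Distance 10: (row=0, col=1), (row=1, col=2), (row=3, col=6)
  Distance 11: (row=0, col=0), (row=1, col=1)
  Distance 12: (row=1, col=0)
  Distance 13: (row=2, col=0)
  Distance 14: (row=3, col=0)
  Distance 15: (row=3, col=1)
Total reachable: 31 (grid has 31 open cells total)

Answer: Reachable cells: 31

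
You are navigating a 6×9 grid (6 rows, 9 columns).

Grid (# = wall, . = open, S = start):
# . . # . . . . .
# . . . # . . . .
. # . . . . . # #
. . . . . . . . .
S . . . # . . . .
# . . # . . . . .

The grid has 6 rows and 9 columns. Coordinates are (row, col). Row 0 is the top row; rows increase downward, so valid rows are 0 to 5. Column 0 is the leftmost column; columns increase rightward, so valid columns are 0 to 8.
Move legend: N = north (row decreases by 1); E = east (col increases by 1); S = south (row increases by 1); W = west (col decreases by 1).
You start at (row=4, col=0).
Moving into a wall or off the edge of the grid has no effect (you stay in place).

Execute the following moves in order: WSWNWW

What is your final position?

Start: (row=4, col=0)
  W (west): blocked, stay at (row=4, col=0)
  S (south): blocked, stay at (row=4, col=0)
  W (west): blocked, stay at (row=4, col=0)
  N (north): (row=4, col=0) -> (row=3, col=0)
  W (west): blocked, stay at (row=3, col=0)
  W (west): blocked, stay at (row=3, col=0)
Final: (row=3, col=0)

Answer: Final position: (row=3, col=0)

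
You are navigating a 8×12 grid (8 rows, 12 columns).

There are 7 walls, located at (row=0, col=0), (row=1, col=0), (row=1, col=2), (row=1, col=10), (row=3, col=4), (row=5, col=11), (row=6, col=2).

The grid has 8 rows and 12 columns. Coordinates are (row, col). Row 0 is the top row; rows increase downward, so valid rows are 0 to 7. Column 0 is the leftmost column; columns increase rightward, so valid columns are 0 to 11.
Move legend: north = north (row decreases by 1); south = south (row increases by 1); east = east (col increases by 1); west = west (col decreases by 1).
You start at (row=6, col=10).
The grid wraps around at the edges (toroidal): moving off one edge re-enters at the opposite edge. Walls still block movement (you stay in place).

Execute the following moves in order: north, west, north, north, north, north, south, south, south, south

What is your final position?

Start: (row=6, col=10)
  north (north): (row=6, col=10) -> (row=5, col=10)
  west (west): (row=5, col=10) -> (row=5, col=9)
  north (north): (row=5, col=9) -> (row=4, col=9)
  north (north): (row=4, col=9) -> (row=3, col=9)
  north (north): (row=3, col=9) -> (row=2, col=9)
  north (north): (row=2, col=9) -> (row=1, col=9)
  south (south): (row=1, col=9) -> (row=2, col=9)
  south (south): (row=2, col=9) -> (row=3, col=9)
  south (south): (row=3, col=9) -> (row=4, col=9)
  south (south): (row=4, col=9) -> (row=5, col=9)
Final: (row=5, col=9)

Answer: Final position: (row=5, col=9)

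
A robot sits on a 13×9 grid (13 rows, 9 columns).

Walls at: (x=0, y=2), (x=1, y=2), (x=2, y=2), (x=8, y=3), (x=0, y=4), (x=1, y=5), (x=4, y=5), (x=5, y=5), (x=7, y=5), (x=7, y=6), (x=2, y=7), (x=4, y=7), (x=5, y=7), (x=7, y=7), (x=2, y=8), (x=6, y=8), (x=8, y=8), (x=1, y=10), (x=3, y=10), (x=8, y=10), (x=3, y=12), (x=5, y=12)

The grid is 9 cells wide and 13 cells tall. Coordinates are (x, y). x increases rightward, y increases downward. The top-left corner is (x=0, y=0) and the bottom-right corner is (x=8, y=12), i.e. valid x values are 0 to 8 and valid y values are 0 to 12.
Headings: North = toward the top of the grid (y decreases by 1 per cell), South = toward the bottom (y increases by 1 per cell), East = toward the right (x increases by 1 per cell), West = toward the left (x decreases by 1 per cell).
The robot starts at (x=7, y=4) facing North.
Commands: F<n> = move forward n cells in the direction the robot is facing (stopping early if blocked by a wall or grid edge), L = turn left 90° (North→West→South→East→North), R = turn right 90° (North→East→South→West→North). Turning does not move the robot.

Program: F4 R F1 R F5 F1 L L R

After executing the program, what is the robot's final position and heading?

Start: (x=7, y=4), facing North
  F4: move forward 4, now at (x=7, y=0)
  R: turn right, now facing East
  F1: move forward 1, now at (x=8, y=0)
  R: turn right, now facing South
  F5: move forward 2/5 (blocked), now at (x=8, y=2)
  F1: move forward 0/1 (blocked), now at (x=8, y=2)
  L: turn left, now facing East
  L: turn left, now facing North
  R: turn right, now facing East
Final: (x=8, y=2), facing East

Answer: Final position: (x=8, y=2), facing East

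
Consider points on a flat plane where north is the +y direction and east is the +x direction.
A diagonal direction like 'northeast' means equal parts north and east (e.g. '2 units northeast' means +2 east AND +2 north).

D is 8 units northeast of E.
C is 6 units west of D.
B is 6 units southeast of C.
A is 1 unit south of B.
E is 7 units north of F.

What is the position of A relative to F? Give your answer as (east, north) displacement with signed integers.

Place F at the origin (east=0, north=0).
  E is 7 units north of F: delta (east=+0, north=+7); E at (east=0, north=7).
  D is 8 units northeast of E: delta (east=+8, north=+8); D at (east=8, north=15).
  C is 6 units west of D: delta (east=-6, north=+0); C at (east=2, north=15).
  B is 6 units southeast of C: delta (east=+6, north=-6); B at (east=8, north=9).
  A is 1 unit south of B: delta (east=+0, north=-1); A at (east=8, north=8).
Therefore A relative to F: (east=8, north=8).

Answer: A is at (east=8, north=8) relative to F.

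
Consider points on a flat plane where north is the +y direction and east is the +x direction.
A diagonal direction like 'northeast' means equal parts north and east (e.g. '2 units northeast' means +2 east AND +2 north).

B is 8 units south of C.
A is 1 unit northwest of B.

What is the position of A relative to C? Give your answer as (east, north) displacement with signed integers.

Place C at the origin (east=0, north=0).
  B is 8 units south of C: delta (east=+0, north=-8); B at (east=0, north=-8).
  A is 1 unit northwest of B: delta (east=-1, north=+1); A at (east=-1, north=-7).
Therefore A relative to C: (east=-1, north=-7).

Answer: A is at (east=-1, north=-7) relative to C.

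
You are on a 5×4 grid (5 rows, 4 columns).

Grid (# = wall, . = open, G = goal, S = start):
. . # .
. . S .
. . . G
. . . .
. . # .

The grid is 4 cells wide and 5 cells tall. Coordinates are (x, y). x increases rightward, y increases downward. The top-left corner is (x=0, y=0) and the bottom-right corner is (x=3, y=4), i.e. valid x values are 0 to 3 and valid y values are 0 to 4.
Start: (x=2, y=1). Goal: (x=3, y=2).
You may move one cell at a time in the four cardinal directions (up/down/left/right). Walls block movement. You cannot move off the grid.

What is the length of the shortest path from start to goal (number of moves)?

Answer: Shortest path length: 2

Derivation:
BFS from (x=2, y=1) until reaching (x=3, y=2):
  Distance 0: (x=2, y=1)
  Distance 1: (x=1, y=1), (x=3, y=1), (x=2, y=2)
  Distance 2: (x=1, y=0), (x=3, y=0), (x=0, y=1), (x=1, y=2), (x=3, y=2), (x=2, y=3)  <- goal reached here
One shortest path (2 moves): (x=2, y=1) -> (x=3, y=1) -> (x=3, y=2)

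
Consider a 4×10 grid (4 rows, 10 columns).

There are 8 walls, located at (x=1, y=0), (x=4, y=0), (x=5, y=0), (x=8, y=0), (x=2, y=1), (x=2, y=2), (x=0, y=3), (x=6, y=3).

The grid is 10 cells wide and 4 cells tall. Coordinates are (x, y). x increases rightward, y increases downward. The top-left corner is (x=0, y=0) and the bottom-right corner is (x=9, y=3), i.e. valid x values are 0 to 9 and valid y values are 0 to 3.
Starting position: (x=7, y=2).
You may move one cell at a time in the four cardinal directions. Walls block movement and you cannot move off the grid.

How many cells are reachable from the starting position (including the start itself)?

Answer: Reachable cells: 32

Derivation:
BFS flood-fill from (x=7, y=2):
  Distance 0: (x=7, y=2)
  Distance 1: (x=7, y=1), (x=6, y=2), (x=8, y=2), (x=7, y=3)
  Distance 2: (x=7, y=0), (x=6, y=1), (x=8, y=1), (x=5, y=2), (x=9, y=2), (x=8, y=3)
  Distance 3: (x=6, y=0), (x=5, y=1), (x=9, y=1), (x=4, y=2), (x=5, y=3), (x=9, y=3)
  Distance 4: (x=9, y=0), (x=4, y=1), (x=3, y=2), (x=4, y=3)
  Distance 5: (x=3, y=1), (x=3, y=3)
  Distance 6: (x=3, y=0), (x=2, y=3)
  Distance 7: (x=2, y=0), (x=1, y=3)
  Distance 8: (x=1, y=2)
  Distance 9: (x=1, y=1), (x=0, y=2)
  Distance 10: (x=0, y=1)
  Distance 11: (x=0, y=0)
Total reachable: 32 (grid has 32 open cells total)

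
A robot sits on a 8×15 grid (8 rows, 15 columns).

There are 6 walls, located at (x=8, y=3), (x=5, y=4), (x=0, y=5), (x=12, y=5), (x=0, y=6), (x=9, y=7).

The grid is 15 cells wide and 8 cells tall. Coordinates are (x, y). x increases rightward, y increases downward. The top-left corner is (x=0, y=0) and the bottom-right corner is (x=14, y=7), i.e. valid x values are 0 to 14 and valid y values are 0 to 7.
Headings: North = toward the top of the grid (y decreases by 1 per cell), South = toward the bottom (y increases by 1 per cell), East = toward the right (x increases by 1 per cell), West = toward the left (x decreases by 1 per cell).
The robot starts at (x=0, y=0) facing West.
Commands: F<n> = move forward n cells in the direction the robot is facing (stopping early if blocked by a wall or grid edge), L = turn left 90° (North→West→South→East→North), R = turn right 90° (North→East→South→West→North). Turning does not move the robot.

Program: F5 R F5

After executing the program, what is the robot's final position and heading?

Start: (x=0, y=0), facing West
  F5: move forward 0/5 (blocked), now at (x=0, y=0)
  R: turn right, now facing North
  F5: move forward 0/5 (blocked), now at (x=0, y=0)
Final: (x=0, y=0), facing North

Answer: Final position: (x=0, y=0), facing North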